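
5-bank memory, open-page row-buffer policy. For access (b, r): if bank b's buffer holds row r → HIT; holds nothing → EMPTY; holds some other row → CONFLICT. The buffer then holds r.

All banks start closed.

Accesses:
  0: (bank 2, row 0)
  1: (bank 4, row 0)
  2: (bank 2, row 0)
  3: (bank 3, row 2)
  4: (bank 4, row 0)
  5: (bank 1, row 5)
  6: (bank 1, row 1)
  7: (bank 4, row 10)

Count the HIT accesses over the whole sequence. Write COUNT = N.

0: bank 2 row 0 — prev None → EMPTY
1: bank 4 row 0 — prev None → EMPTY
2: bank 2 row 0 — prev 0 → HIT
3: bank 3 row 2 — prev None → EMPTY
4: bank 4 row 0 — prev 0 → HIT
5: bank 1 row 5 — prev None → EMPTY
6: bank 1 row 1 — prev 5 → CONFLICT
7: bank 4 row 10 — prev 0 → CONFLICT

COUNT = 2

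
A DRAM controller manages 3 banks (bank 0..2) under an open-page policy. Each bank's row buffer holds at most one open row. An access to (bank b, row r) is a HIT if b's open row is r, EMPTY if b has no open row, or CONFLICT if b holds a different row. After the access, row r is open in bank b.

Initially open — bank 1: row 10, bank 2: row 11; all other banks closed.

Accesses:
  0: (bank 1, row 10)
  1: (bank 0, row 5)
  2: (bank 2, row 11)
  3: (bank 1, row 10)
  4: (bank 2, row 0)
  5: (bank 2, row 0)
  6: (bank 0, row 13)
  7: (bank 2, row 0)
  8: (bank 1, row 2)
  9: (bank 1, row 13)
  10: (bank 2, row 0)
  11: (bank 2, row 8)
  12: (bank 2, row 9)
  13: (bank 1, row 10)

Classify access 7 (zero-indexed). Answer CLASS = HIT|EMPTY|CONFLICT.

  [0] b1 r10: had r10 ⇒ H
  [1] b0 r5: no row ⇒ E
  [2] b2 r11: had r11 ⇒ H
  [3] b1 r10: had r10 ⇒ H
  [4] b2 r0: had r11 ⇒ C
  [5] b2 r0: had r0 ⇒ H
  [6] b0 r13: had r5 ⇒ C
  [7] b2 r0: had r0 ⇒ H
  [8] b1 r2: had r10 ⇒ C
  [9] b1 r13: had r2 ⇒ C
  [10] b2 r0: had r0 ⇒ H
  [11] b2 r8: had r0 ⇒ C
  [12] b2 r9: had r8 ⇒ C
  [13] b1 r10: had r13 ⇒ C

CLASS = HIT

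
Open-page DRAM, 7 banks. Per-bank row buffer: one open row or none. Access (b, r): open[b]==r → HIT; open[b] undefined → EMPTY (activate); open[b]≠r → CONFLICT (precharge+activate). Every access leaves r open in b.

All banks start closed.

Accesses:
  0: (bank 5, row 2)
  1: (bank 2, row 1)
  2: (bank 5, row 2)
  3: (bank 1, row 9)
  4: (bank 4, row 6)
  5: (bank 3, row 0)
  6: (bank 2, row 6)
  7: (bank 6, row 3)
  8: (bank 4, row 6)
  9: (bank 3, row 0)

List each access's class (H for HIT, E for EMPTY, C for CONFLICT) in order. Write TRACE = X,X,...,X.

TRACE = E,E,H,E,E,E,C,E,H,H

  [0] b5 r2: no row ⇒ E
  [1] b2 r1: no row ⇒ E
  [2] b5 r2: had r2 ⇒ H
  [3] b1 r9: no row ⇒ E
  [4] b4 r6: no row ⇒ E
  [5] b3 r0: no row ⇒ E
  [6] b2 r6: had r1 ⇒ C
  [7] b6 r3: no row ⇒ E
  [8] b4 r6: had r6 ⇒ H
  [9] b3 r0: had r0 ⇒ H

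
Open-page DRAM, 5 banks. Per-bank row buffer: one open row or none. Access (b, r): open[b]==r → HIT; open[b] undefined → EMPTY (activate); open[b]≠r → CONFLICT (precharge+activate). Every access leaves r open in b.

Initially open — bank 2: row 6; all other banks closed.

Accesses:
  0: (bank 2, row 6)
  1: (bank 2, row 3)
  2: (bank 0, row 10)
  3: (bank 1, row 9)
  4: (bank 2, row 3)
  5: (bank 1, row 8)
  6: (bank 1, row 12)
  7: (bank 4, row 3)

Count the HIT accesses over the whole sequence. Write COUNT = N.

COUNT = 2

#0 (2,6) H  (was 6)
#1 (2,3) C  (was 6)
#2 (0,10) E
#3 (1,9) E
#4 (2,3) H  (was 3)
#5 (1,8) C  (was 9)
#6 (1,12) C  (was 8)
#7 (4,3) E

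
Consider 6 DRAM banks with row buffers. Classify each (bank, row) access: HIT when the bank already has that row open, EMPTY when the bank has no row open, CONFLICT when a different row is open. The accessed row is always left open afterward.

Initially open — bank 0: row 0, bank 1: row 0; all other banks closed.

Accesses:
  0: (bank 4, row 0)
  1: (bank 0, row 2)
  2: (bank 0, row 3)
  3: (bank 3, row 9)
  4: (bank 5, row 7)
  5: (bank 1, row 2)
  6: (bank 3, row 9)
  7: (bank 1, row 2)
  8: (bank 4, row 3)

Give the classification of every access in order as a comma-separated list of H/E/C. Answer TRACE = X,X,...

0: bank 4 row 0 — prev None → EMPTY
1: bank 0 row 2 — prev 0 → CONFLICT
2: bank 0 row 3 — prev 2 → CONFLICT
3: bank 3 row 9 — prev None → EMPTY
4: bank 5 row 7 — prev None → EMPTY
5: bank 1 row 2 — prev 0 → CONFLICT
6: bank 3 row 9 — prev 9 → HIT
7: bank 1 row 2 — prev 2 → HIT
8: bank 4 row 3 — prev 0 → CONFLICT

TRACE = E,C,C,E,E,C,H,H,C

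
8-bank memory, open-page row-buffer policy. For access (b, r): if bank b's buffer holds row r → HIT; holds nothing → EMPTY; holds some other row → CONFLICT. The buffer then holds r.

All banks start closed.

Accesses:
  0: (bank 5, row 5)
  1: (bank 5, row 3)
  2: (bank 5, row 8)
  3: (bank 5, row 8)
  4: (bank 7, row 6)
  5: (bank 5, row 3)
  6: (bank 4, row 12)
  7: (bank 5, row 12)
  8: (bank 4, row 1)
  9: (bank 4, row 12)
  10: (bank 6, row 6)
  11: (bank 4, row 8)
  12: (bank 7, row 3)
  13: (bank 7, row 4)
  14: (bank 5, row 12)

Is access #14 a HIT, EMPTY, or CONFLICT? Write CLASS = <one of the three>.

#0 (5,5) E
#1 (5,3) C  (was 5)
#2 (5,8) C  (was 3)
#3 (5,8) H  (was 8)
#4 (7,6) E
#5 (5,3) C  (was 8)
#6 (4,12) E
#7 (5,12) C  (was 3)
#8 (4,1) C  (was 12)
#9 (4,12) C  (was 1)
#10 (6,6) E
#11 (4,8) C  (was 12)
#12 (7,3) C  (was 6)
#13 (7,4) C  (was 3)
#14 (5,12) H  (was 12)

CLASS = HIT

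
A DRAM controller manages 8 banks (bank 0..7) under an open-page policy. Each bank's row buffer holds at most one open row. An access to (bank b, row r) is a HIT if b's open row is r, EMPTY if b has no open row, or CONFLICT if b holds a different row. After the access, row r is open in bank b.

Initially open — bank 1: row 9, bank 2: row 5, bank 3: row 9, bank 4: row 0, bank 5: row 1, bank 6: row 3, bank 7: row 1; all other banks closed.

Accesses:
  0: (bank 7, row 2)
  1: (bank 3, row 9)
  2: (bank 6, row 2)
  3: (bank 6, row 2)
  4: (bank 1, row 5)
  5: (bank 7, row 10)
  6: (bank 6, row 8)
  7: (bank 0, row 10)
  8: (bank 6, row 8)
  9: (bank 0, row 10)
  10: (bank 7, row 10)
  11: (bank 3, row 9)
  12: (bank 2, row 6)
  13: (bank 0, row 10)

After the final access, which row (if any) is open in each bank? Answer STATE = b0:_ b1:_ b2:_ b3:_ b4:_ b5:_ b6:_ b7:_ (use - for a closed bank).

STATE = b0:10 b1:5 b2:6 b3:9 b4:0 b5:1 b6:8 b7:10

#0 (7,2) C  (was 1)
#1 (3,9) H  (was 9)
#2 (6,2) C  (was 3)
#3 (6,2) H  (was 2)
#4 (1,5) C  (was 9)
#5 (7,10) C  (was 2)
#6 (6,8) C  (was 2)
#7 (0,10) E
#8 (6,8) H  (was 8)
#9 (0,10) H  (was 10)
#10 (7,10) H  (was 10)
#11 (3,9) H  (was 9)
#12 (2,6) C  (was 5)
#13 (0,10) H  (was 10)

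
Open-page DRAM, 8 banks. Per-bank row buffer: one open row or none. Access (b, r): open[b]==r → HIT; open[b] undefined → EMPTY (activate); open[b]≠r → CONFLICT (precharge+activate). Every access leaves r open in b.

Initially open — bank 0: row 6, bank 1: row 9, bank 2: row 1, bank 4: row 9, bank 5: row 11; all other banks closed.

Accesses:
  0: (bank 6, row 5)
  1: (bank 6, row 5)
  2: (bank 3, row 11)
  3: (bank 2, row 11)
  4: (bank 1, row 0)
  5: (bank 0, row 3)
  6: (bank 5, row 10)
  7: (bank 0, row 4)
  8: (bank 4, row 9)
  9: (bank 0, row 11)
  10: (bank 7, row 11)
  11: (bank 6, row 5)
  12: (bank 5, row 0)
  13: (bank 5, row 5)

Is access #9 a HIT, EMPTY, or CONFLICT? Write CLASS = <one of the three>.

step 0: bank6 None->5 [EMPTY]
step 1: bank6 5->5 [HIT]
step 2: bank3 None->11 [EMPTY]
step 3: bank2 1->11 [CONFLICT]
step 4: bank1 9->0 [CONFLICT]
step 5: bank0 6->3 [CONFLICT]
step 6: bank5 11->10 [CONFLICT]
step 7: bank0 3->4 [CONFLICT]
step 8: bank4 9->9 [HIT]
step 9: bank0 4->11 [CONFLICT]
step 10: bank7 None->11 [EMPTY]
step 11: bank6 5->5 [HIT]
step 12: bank5 10->0 [CONFLICT]
step 13: bank5 0->5 [CONFLICT]

CLASS = CONFLICT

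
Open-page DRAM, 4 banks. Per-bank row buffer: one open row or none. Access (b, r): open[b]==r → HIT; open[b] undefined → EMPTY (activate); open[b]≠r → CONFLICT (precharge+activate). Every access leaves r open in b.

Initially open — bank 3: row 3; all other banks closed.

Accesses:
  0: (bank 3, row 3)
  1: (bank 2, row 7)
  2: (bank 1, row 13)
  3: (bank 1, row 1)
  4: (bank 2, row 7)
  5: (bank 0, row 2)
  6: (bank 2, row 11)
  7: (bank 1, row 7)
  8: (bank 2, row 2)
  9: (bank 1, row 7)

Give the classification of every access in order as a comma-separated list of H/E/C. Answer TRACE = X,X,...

  [0] b3 r3: had r3 ⇒ H
  [1] b2 r7: no row ⇒ E
  [2] b1 r13: no row ⇒ E
  [3] b1 r1: had r13 ⇒ C
  [4] b2 r7: had r7 ⇒ H
  [5] b0 r2: no row ⇒ E
  [6] b2 r11: had r7 ⇒ C
  [7] b1 r7: had r1 ⇒ C
  [8] b2 r2: had r11 ⇒ C
  [9] b1 r7: had r7 ⇒ H

TRACE = H,E,E,C,H,E,C,C,C,H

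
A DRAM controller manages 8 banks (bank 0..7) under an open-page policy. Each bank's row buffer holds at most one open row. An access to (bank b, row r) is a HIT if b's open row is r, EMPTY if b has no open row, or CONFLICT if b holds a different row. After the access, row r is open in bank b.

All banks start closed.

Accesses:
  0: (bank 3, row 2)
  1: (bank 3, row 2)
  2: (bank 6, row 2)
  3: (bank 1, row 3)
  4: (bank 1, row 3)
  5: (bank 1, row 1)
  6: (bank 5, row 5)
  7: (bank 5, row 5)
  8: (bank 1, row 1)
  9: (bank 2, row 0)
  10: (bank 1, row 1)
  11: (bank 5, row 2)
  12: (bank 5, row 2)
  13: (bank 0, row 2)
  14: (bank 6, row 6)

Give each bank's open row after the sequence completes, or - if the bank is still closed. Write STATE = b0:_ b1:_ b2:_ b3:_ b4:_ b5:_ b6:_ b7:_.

STATE = b0:2 b1:1 b2:0 b3:2 b4:- b5:2 b6:6 b7:-

#0 (3,2) E
#1 (3,2) H  (was 2)
#2 (6,2) E
#3 (1,3) E
#4 (1,3) H  (was 3)
#5 (1,1) C  (was 3)
#6 (5,5) E
#7 (5,5) H  (was 5)
#8 (1,1) H  (was 1)
#9 (2,0) E
#10 (1,1) H  (was 1)
#11 (5,2) C  (was 5)
#12 (5,2) H  (was 2)
#13 (0,2) E
#14 (6,6) C  (was 2)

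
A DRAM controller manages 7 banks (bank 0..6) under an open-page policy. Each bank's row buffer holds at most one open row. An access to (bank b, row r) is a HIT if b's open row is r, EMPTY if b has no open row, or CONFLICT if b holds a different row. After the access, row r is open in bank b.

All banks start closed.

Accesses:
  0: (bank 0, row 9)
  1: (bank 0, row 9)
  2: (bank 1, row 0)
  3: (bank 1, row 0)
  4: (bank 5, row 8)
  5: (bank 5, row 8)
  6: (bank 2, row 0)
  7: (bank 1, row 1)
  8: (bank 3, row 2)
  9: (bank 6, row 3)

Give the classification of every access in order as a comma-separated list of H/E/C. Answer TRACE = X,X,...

0: bank 0 row 9 — prev None → EMPTY
1: bank 0 row 9 — prev 9 → HIT
2: bank 1 row 0 — prev None → EMPTY
3: bank 1 row 0 — prev 0 → HIT
4: bank 5 row 8 — prev None → EMPTY
5: bank 5 row 8 — prev 8 → HIT
6: bank 2 row 0 — prev None → EMPTY
7: bank 1 row 1 — prev 0 → CONFLICT
8: bank 3 row 2 — prev None → EMPTY
9: bank 6 row 3 — prev None → EMPTY

TRACE = E,H,E,H,E,H,E,C,E,E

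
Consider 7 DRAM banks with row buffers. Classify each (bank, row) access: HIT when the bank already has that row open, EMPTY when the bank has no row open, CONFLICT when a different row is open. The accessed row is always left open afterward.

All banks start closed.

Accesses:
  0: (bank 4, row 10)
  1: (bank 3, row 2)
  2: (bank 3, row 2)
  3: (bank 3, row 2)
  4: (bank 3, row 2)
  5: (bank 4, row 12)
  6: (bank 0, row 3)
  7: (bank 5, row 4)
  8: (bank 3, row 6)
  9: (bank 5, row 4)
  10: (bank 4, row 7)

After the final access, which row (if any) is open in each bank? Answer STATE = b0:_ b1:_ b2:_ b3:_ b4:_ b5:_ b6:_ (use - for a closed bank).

STATE = b0:3 b1:- b2:- b3:6 b4:7 b5:4 b6:-

#0 (4,10) E
#1 (3,2) E
#2 (3,2) H  (was 2)
#3 (3,2) H  (was 2)
#4 (3,2) H  (was 2)
#5 (4,12) C  (was 10)
#6 (0,3) E
#7 (5,4) E
#8 (3,6) C  (was 2)
#9 (5,4) H  (was 4)
#10 (4,7) C  (was 12)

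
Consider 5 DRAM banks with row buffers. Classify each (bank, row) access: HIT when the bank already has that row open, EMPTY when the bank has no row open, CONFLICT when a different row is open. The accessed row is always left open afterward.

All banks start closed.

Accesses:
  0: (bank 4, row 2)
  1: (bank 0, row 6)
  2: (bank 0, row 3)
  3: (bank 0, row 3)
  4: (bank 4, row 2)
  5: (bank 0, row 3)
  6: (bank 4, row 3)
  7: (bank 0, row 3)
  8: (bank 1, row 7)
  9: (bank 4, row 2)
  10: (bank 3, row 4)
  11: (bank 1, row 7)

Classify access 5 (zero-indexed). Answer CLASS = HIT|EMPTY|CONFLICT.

0: bank 4 row 2 — prev None → EMPTY
1: bank 0 row 6 — prev None → EMPTY
2: bank 0 row 3 — prev 6 → CONFLICT
3: bank 0 row 3 — prev 3 → HIT
4: bank 4 row 2 — prev 2 → HIT
5: bank 0 row 3 — prev 3 → HIT
6: bank 4 row 3 — prev 2 → CONFLICT
7: bank 0 row 3 — prev 3 → HIT
8: bank 1 row 7 — prev None → EMPTY
9: bank 4 row 2 — prev 3 → CONFLICT
10: bank 3 row 4 — prev None → EMPTY
11: bank 1 row 7 — prev 7 → HIT

CLASS = HIT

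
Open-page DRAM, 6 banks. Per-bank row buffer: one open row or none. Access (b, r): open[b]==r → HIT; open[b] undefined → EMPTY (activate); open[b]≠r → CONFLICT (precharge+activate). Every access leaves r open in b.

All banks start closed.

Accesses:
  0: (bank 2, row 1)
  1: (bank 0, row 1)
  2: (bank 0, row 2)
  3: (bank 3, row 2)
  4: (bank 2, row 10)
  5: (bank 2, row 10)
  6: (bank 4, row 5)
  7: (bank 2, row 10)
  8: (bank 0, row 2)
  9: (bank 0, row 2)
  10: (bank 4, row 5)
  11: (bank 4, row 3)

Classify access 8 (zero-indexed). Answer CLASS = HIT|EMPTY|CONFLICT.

CLASS = HIT

  [0] b2 r1: no row ⇒ E
  [1] b0 r1: no row ⇒ E
  [2] b0 r2: had r1 ⇒ C
  [3] b3 r2: no row ⇒ E
  [4] b2 r10: had r1 ⇒ C
  [5] b2 r10: had r10 ⇒ H
  [6] b4 r5: no row ⇒ E
  [7] b2 r10: had r10 ⇒ H
  [8] b0 r2: had r2 ⇒ H
  [9] b0 r2: had r2 ⇒ H
  [10] b4 r5: had r5 ⇒ H
  [11] b4 r3: had r5 ⇒ C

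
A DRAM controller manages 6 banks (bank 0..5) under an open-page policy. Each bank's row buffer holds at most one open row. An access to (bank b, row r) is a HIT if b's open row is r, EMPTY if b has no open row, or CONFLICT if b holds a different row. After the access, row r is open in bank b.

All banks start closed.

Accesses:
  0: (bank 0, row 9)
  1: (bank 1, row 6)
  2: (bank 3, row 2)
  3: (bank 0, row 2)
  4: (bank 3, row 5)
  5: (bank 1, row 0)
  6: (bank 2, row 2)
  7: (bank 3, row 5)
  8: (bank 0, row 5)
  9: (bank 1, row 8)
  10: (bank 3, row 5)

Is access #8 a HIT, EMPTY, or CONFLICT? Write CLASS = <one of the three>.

CLASS = CONFLICT

step 0: bank0 None->9 [EMPTY]
step 1: bank1 None->6 [EMPTY]
step 2: bank3 None->2 [EMPTY]
step 3: bank0 9->2 [CONFLICT]
step 4: bank3 2->5 [CONFLICT]
step 5: bank1 6->0 [CONFLICT]
step 6: bank2 None->2 [EMPTY]
step 7: bank3 5->5 [HIT]
step 8: bank0 2->5 [CONFLICT]
step 9: bank1 0->8 [CONFLICT]
step 10: bank3 5->5 [HIT]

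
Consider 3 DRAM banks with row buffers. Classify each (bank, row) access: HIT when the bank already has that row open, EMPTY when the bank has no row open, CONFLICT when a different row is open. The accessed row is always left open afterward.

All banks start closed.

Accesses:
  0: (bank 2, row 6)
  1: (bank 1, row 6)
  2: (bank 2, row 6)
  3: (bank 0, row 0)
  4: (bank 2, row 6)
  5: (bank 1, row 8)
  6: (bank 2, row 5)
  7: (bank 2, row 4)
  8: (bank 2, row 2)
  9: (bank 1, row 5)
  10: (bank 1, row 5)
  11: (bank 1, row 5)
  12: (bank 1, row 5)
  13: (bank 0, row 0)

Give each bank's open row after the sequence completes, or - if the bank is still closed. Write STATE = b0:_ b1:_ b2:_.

#0 (2,6) E
#1 (1,6) E
#2 (2,6) H  (was 6)
#3 (0,0) E
#4 (2,6) H  (was 6)
#5 (1,8) C  (was 6)
#6 (2,5) C  (was 6)
#7 (2,4) C  (was 5)
#8 (2,2) C  (was 4)
#9 (1,5) C  (was 8)
#10 (1,5) H  (was 5)
#11 (1,5) H  (was 5)
#12 (1,5) H  (was 5)
#13 (0,0) H  (was 0)

STATE = b0:0 b1:5 b2:2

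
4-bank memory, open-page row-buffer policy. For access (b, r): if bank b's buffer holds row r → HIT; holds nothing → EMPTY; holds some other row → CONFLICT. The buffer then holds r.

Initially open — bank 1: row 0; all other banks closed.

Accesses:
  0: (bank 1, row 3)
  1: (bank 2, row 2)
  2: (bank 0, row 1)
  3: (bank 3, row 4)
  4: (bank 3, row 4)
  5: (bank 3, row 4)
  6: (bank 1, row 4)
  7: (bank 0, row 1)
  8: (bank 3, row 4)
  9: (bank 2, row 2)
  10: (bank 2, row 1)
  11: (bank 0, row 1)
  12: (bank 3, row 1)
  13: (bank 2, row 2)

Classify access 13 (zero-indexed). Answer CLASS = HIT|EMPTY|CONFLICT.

  [0] b1 r3: had r0 ⇒ C
  [1] b2 r2: no row ⇒ E
  [2] b0 r1: no row ⇒ E
  [3] b3 r4: no row ⇒ E
  [4] b3 r4: had r4 ⇒ H
  [5] b3 r4: had r4 ⇒ H
  [6] b1 r4: had r3 ⇒ C
  [7] b0 r1: had r1 ⇒ H
  [8] b3 r4: had r4 ⇒ H
  [9] b2 r2: had r2 ⇒ H
  [10] b2 r1: had r2 ⇒ C
  [11] b0 r1: had r1 ⇒ H
  [12] b3 r1: had r4 ⇒ C
  [13] b2 r2: had r1 ⇒ C

CLASS = CONFLICT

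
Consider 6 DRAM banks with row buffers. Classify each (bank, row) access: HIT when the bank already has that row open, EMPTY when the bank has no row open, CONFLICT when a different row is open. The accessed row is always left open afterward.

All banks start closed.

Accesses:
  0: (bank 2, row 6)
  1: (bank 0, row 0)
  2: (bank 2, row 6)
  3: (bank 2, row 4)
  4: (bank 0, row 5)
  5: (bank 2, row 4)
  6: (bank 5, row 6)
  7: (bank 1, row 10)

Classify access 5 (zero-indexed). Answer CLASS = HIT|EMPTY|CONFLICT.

step 0: bank2 None->6 [EMPTY]
step 1: bank0 None->0 [EMPTY]
step 2: bank2 6->6 [HIT]
step 3: bank2 6->4 [CONFLICT]
step 4: bank0 0->5 [CONFLICT]
step 5: bank2 4->4 [HIT]
step 6: bank5 None->6 [EMPTY]
step 7: bank1 None->10 [EMPTY]

CLASS = HIT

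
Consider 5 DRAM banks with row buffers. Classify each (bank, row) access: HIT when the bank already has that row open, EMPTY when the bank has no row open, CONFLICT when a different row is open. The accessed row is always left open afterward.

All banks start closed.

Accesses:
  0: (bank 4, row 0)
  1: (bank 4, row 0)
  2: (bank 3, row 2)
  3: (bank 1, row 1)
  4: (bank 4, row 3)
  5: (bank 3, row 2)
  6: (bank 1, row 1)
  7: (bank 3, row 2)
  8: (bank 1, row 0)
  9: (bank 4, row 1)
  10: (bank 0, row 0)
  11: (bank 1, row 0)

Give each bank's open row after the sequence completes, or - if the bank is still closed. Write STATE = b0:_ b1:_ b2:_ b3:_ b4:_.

STATE = b0:0 b1:0 b2:- b3:2 b4:1

#0 (4,0) E
#1 (4,0) H  (was 0)
#2 (3,2) E
#3 (1,1) E
#4 (4,3) C  (was 0)
#5 (3,2) H  (was 2)
#6 (1,1) H  (was 1)
#7 (3,2) H  (was 2)
#8 (1,0) C  (was 1)
#9 (4,1) C  (was 3)
#10 (0,0) E
#11 (1,0) H  (was 0)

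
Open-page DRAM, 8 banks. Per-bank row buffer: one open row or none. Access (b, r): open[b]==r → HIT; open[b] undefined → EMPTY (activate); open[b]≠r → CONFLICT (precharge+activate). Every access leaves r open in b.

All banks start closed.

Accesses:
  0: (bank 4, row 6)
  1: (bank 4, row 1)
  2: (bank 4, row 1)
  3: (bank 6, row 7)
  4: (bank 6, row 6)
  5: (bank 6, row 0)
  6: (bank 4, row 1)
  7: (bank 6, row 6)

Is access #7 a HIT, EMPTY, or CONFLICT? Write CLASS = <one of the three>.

0: bank 4 row 6 — prev None → EMPTY
1: bank 4 row 1 — prev 6 → CONFLICT
2: bank 4 row 1 — prev 1 → HIT
3: bank 6 row 7 — prev None → EMPTY
4: bank 6 row 6 — prev 7 → CONFLICT
5: bank 6 row 0 — prev 6 → CONFLICT
6: bank 4 row 1 — prev 1 → HIT
7: bank 6 row 6 — prev 0 → CONFLICT

CLASS = CONFLICT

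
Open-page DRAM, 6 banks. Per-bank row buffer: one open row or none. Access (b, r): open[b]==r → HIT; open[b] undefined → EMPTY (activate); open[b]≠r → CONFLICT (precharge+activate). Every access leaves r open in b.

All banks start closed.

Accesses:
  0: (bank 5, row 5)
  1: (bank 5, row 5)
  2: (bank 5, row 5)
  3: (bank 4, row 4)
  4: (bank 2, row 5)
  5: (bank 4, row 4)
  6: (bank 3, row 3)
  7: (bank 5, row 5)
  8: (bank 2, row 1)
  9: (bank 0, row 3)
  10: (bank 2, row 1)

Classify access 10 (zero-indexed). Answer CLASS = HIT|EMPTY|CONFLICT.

CLASS = HIT

0: bank 5 row 5 — prev None → EMPTY
1: bank 5 row 5 — prev 5 → HIT
2: bank 5 row 5 — prev 5 → HIT
3: bank 4 row 4 — prev None → EMPTY
4: bank 2 row 5 — prev None → EMPTY
5: bank 4 row 4 — prev 4 → HIT
6: bank 3 row 3 — prev None → EMPTY
7: bank 5 row 5 — prev 5 → HIT
8: bank 2 row 1 — prev 5 → CONFLICT
9: bank 0 row 3 — prev None → EMPTY
10: bank 2 row 1 — prev 1 → HIT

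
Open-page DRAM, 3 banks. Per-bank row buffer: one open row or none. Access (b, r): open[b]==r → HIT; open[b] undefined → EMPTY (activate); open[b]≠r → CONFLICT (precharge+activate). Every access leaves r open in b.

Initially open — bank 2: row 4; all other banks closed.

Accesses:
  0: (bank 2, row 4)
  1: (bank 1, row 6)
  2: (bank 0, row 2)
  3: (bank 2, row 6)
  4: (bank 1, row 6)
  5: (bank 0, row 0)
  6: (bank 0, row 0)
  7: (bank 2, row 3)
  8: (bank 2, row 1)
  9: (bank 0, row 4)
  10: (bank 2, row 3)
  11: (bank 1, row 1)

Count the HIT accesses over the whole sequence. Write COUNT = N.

COUNT = 3

step 0: bank2 4->4 [HIT]
step 1: bank1 None->6 [EMPTY]
step 2: bank0 None->2 [EMPTY]
step 3: bank2 4->6 [CONFLICT]
step 4: bank1 6->6 [HIT]
step 5: bank0 2->0 [CONFLICT]
step 6: bank0 0->0 [HIT]
step 7: bank2 6->3 [CONFLICT]
step 8: bank2 3->1 [CONFLICT]
step 9: bank0 0->4 [CONFLICT]
step 10: bank2 1->3 [CONFLICT]
step 11: bank1 6->1 [CONFLICT]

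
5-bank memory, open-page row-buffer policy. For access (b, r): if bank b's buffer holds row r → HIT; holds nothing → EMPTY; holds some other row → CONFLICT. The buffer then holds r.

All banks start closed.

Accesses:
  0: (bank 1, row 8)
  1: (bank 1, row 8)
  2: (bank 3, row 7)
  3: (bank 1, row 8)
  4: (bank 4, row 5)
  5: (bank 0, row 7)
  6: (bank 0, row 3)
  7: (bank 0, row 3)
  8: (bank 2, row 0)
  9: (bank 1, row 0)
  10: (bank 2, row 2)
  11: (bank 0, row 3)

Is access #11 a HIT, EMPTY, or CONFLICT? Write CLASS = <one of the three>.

CLASS = HIT

#0 (1,8) E
#1 (1,8) H  (was 8)
#2 (3,7) E
#3 (1,8) H  (was 8)
#4 (4,5) E
#5 (0,7) E
#6 (0,3) C  (was 7)
#7 (0,3) H  (was 3)
#8 (2,0) E
#9 (1,0) C  (was 8)
#10 (2,2) C  (was 0)
#11 (0,3) H  (was 3)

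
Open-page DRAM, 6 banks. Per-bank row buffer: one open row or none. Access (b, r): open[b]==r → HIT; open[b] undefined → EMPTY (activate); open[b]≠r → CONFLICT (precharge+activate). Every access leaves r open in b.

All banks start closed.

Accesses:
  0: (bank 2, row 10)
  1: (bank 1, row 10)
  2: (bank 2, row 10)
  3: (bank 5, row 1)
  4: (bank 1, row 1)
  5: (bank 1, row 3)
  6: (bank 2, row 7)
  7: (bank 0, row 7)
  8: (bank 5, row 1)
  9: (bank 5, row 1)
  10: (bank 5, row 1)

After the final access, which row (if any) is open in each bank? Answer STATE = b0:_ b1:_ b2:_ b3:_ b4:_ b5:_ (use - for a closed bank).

STATE = b0:7 b1:3 b2:7 b3:- b4:- b5:1

#0 (2,10) E
#1 (1,10) E
#2 (2,10) H  (was 10)
#3 (5,1) E
#4 (1,1) C  (was 10)
#5 (1,3) C  (was 1)
#6 (2,7) C  (was 10)
#7 (0,7) E
#8 (5,1) H  (was 1)
#9 (5,1) H  (was 1)
#10 (5,1) H  (was 1)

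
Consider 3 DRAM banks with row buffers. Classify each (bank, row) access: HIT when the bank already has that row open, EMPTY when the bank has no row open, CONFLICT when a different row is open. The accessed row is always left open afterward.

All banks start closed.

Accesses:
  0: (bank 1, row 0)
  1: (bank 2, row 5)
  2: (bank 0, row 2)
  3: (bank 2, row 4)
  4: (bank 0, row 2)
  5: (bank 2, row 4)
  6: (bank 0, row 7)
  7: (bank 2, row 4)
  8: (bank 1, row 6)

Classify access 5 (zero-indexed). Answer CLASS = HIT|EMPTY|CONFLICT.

CLASS = HIT

0: bank 1 row 0 — prev None → EMPTY
1: bank 2 row 5 — prev None → EMPTY
2: bank 0 row 2 — prev None → EMPTY
3: bank 2 row 4 — prev 5 → CONFLICT
4: bank 0 row 2 — prev 2 → HIT
5: bank 2 row 4 — prev 4 → HIT
6: bank 0 row 7 — prev 2 → CONFLICT
7: bank 2 row 4 — prev 4 → HIT
8: bank 1 row 6 — prev 0 → CONFLICT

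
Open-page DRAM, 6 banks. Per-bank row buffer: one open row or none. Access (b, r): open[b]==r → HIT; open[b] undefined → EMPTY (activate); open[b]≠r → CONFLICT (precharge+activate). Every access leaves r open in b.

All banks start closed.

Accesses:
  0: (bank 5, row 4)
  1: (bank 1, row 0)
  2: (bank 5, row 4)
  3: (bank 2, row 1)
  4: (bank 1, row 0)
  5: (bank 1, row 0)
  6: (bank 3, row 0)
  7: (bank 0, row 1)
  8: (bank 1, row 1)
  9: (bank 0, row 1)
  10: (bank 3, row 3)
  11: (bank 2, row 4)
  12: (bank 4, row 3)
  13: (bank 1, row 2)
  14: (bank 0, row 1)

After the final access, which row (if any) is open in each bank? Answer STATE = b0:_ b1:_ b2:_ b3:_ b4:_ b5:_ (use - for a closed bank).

0: bank 5 row 4 — prev None → EMPTY
1: bank 1 row 0 — prev None → EMPTY
2: bank 5 row 4 — prev 4 → HIT
3: bank 2 row 1 — prev None → EMPTY
4: bank 1 row 0 — prev 0 → HIT
5: bank 1 row 0 — prev 0 → HIT
6: bank 3 row 0 — prev None → EMPTY
7: bank 0 row 1 — prev None → EMPTY
8: bank 1 row 1 — prev 0 → CONFLICT
9: bank 0 row 1 — prev 1 → HIT
10: bank 3 row 3 — prev 0 → CONFLICT
11: bank 2 row 4 — prev 1 → CONFLICT
12: bank 4 row 3 — prev None → EMPTY
13: bank 1 row 2 — prev 1 → CONFLICT
14: bank 0 row 1 — prev 1 → HIT

STATE = b0:1 b1:2 b2:4 b3:3 b4:3 b5:4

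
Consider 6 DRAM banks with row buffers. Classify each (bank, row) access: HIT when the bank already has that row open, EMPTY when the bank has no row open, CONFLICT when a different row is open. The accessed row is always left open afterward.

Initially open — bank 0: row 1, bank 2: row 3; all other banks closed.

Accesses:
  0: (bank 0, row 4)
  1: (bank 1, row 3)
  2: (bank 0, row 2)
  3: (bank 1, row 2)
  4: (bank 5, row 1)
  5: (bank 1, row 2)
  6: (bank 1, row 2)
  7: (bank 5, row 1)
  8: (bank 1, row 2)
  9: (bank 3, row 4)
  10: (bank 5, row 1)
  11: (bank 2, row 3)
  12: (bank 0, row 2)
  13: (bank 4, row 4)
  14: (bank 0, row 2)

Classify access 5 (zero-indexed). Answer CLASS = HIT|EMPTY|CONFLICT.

CLASS = HIT

step 0: bank0 1->4 [CONFLICT]
step 1: bank1 None->3 [EMPTY]
step 2: bank0 4->2 [CONFLICT]
step 3: bank1 3->2 [CONFLICT]
step 4: bank5 None->1 [EMPTY]
step 5: bank1 2->2 [HIT]
step 6: bank1 2->2 [HIT]
step 7: bank5 1->1 [HIT]
step 8: bank1 2->2 [HIT]
step 9: bank3 None->4 [EMPTY]
step 10: bank5 1->1 [HIT]
step 11: bank2 3->3 [HIT]
step 12: bank0 2->2 [HIT]
step 13: bank4 None->4 [EMPTY]
step 14: bank0 2->2 [HIT]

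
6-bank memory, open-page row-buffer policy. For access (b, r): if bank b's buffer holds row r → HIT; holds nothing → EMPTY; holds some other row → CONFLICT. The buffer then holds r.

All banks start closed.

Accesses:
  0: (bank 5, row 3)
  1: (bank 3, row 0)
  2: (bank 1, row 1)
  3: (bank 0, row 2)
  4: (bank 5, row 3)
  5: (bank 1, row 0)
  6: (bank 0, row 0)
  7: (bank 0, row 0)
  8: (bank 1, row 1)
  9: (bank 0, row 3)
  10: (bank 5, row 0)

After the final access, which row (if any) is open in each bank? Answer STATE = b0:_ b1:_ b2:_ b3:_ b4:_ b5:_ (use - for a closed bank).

#0 (5,3) E
#1 (3,0) E
#2 (1,1) E
#3 (0,2) E
#4 (5,3) H  (was 3)
#5 (1,0) C  (was 1)
#6 (0,0) C  (was 2)
#7 (0,0) H  (was 0)
#8 (1,1) C  (was 0)
#9 (0,3) C  (was 0)
#10 (5,0) C  (was 3)

STATE = b0:3 b1:1 b2:- b3:0 b4:- b5:0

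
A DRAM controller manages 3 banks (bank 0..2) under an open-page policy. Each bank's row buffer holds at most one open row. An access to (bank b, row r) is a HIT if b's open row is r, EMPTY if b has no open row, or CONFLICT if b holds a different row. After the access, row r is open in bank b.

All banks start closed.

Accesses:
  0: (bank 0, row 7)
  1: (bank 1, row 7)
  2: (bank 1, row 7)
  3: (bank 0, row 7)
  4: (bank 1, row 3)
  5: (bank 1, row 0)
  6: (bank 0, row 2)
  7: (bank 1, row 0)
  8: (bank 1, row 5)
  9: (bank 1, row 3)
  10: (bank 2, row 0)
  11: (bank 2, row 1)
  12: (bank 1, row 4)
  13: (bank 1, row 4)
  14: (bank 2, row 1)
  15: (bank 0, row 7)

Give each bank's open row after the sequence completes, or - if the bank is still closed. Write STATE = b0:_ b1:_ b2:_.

step 0: bank0 None->7 [EMPTY]
step 1: bank1 None->7 [EMPTY]
step 2: bank1 7->7 [HIT]
step 3: bank0 7->7 [HIT]
step 4: bank1 7->3 [CONFLICT]
step 5: bank1 3->0 [CONFLICT]
step 6: bank0 7->2 [CONFLICT]
step 7: bank1 0->0 [HIT]
step 8: bank1 0->5 [CONFLICT]
step 9: bank1 5->3 [CONFLICT]
step 10: bank2 None->0 [EMPTY]
step 11: bank2 0->1 [CONFLICT]
step 12: bank1 3->4 [CONFLICT]
step 13: bank1 4->4 [HIT]
step 14: bank2 1->1 [HIT]
step 15: bank0 2->7 [CONFLICT]

STATE = b0:7 b1:4 b2:1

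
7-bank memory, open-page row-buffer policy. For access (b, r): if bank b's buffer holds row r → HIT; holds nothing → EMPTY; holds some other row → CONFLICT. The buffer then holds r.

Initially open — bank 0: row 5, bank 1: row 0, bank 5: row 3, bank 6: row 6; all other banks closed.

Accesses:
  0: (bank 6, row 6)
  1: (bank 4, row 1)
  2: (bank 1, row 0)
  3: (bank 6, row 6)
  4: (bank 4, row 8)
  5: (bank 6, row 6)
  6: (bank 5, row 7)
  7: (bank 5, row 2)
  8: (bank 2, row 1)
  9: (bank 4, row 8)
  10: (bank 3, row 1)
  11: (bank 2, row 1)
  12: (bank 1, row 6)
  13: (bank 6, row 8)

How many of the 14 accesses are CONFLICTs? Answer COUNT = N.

#0 (6,6) H  (was 6)
#1 (4,1) E
#2 (1,0) H  (was 0)
#3 (6,6) H  (was 6)
#4 (4,8) C  (was 1)
#5 (6,6) H  (was 6)
#6 (5,7) C  (was 3)
#7 (5,2) C  (was 7)
#8 (2,1) E
#9 (4,8) H  (was 8)
#10 (3,1) E
#11 (2,1) H  (was 1)
#12 (1,6) C  (was 0)
#13 (6,8) C  (was 6)

COUNT = 5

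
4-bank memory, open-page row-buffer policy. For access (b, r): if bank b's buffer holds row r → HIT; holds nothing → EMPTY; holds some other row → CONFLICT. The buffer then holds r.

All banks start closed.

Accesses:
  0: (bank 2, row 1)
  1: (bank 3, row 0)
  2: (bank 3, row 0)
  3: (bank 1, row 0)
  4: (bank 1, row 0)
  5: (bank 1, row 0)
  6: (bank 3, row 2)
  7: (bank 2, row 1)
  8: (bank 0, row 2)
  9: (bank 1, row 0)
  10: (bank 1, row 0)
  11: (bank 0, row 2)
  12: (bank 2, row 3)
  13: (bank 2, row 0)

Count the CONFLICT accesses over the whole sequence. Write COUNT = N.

step 0: bank2 None->1 [EMPTY]
step 1: bank3 None->0 [EMPTY]
step 2: bank3 0->0 [HIT]
step 3: bank1 None->0 [EMPTY]
step 4: bank1 0->0 [HIT]
step 5: bank1 0->0 [HIT]
step 6: bank3 0->2 [CONFLICT]
step 7: bank2 1->1 [HIT]
step 8: bank0 None->2 [EMPTY]
step 9: bank1 0->0 [HIT]
step 10: bank1 0->0 [HIT]
step 11: bank0 2->2 [HIT]
step 12: bank2 1->3 [CONFLICT]
step 13: bank2 3->0 [CONFLICT]

COUNT = 3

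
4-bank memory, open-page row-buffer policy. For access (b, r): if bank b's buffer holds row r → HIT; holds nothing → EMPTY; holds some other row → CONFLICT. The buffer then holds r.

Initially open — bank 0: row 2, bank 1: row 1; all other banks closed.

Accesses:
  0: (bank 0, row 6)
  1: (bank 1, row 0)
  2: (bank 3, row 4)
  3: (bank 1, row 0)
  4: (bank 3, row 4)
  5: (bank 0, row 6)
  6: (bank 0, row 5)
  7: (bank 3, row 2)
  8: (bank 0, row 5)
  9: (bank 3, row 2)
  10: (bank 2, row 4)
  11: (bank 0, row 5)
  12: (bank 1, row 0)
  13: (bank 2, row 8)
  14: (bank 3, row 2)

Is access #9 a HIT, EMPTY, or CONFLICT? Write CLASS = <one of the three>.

#0 (0,6) C  (was 2)
#1 (1,0) C  (was 1)
#2 (3,4) E
#3 (1,0) H  (was 0)
#4 (3,4) H  (was 4)
#5 (0,6) H  (was 6)
#6 (0,5) C  (was 6)
#7 (3,2) C  (was 4)
#8 (0,5) H  (was 5)
#9 (3,2) H  (was 2)
#10 (2,4) E
#11 (0,5) H  (was 5)
#12 (1,0) H  (was 0)
#13 (2,8) C  (was 4)
#14 (3,2) H  (was 2)

CLASS = HIT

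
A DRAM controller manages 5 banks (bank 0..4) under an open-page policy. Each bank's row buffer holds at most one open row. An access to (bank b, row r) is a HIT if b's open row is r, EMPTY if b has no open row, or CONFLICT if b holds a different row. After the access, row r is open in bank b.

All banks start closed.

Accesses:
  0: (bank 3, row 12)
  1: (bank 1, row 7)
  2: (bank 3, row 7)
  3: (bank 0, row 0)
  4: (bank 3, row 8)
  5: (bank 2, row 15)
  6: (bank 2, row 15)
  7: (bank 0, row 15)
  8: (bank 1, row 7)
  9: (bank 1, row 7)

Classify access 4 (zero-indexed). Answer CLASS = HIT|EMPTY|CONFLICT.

#0 (3,12) E
#1 (1,7) E
#2 (3,7) C  (was 12)
#3 (0,0) E
#4 (3,8) C  (was 7)
#5 (2,15) E
#6 (2,15) H  (was 15)
#7 (0,15) C  (was 0)
#8 (1,7) H  (was 7)
#9 (1,7) H  (was 7)

CLASS = CONFLICT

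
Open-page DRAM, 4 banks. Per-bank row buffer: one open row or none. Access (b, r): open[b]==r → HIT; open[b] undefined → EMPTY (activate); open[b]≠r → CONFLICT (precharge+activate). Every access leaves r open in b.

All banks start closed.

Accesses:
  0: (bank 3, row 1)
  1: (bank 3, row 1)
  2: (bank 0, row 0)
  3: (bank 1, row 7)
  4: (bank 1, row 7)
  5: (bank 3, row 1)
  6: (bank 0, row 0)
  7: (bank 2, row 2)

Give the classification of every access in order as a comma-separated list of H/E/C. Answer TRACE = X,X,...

  [0] b3 r1: no row ⇒ E
  [1] b3 r1: had r1 ⇒ H
  [2] b0 r0: no row ⇒ E
  [3] b1 r7: no row ⇒ E
  [4] b1 r7: had r7 ⇒ H
  [5] b3 r1: had r1 ⇒ H
  [6] b0 r0: had r0 ⇒ H
  [7] b2 r2: no row ⇒ E

TRACE = E,H,E,E,H,H,H,E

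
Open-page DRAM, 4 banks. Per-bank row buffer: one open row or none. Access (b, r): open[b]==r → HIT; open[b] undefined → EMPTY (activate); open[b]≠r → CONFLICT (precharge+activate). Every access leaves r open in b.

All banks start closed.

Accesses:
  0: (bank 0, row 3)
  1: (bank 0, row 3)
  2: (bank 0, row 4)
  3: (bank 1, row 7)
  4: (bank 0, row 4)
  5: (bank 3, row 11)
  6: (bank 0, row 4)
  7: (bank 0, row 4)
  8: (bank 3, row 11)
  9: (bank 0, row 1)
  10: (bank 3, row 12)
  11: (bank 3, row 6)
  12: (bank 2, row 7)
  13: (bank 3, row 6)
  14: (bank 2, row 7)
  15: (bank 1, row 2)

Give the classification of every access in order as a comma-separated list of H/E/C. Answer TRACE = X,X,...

step 0: bank0 None->3 [EMPTY]
step 1: bank0 3->3 [HIT]
step 2: bank0 3->4 [CONFLICT]
step 3: bank1 None->7 [EMPTY]
step 4: bank0 4->4 [HIT]
step 5: bank3 None->11 [EMPTY]
step 6: bank0 4->4 [HIT]
step 7: bank0 4->4 [HIT]
step 8: bank3 11->11 [HIT]
step 9: bank0 4->1 [CONFLICT]
step 10: bank3 11->12 [CONFLICT]
step 11: bank3 12->6 [CONFLICT]
step 12: bank2 None->7 [EMPTY]
step 13: bank3 6->6 [HIT]
step 14: bank2 7->7 [HIT]
step 15: bank1 7->2 [CONFLICT]

TRACE = E,H,C,E,H,E,H,H,H,C,C,C,E,H,H,C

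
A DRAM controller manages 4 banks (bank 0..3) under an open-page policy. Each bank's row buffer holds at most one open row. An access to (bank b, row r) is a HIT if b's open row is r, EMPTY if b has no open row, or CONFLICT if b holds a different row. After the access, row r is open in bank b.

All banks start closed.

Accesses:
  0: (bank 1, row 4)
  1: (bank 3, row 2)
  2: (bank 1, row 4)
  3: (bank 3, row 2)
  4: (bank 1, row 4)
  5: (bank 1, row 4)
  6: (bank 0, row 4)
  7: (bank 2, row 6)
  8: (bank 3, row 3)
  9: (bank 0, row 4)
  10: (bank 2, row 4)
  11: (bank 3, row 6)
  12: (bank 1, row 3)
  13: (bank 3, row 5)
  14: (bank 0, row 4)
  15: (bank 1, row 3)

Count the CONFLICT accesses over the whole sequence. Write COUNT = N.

COUNT = 5

0: bank 1 row 4 — prev None → EMPTY
1: bank 3 row 2 — prev None → EMPTY
2: bank 1 row 4 — prev 4 → HIT
3: bank 3 row 2 — prev 2 → HIT
4: bank 1 row 4 — prev 4 → HIT
5: bank 1 row 4 — prev 4 → HIT
6: bank 0 row 4 — prev None → EMPTY
7: bank 2 row 6 — prev None → EMPTY
8: bank 3 row 3 — prev 2 → CONFLICT
9: bank 0 row 4 — prev 4 → HIT
10: bank 2 row 4 — prev 6 → CONFLICT
11: bank 3 row 6 — prev 3 → CONFLICT
12: bank 1 row 3 — prev 4 → CONFLICT
13: bank 3 row 5 — prev 6 → CONFLICT
14: bank 0 row 4 — prev 4 → HIT
15: bank 1 row 3 — prev 3 → HIT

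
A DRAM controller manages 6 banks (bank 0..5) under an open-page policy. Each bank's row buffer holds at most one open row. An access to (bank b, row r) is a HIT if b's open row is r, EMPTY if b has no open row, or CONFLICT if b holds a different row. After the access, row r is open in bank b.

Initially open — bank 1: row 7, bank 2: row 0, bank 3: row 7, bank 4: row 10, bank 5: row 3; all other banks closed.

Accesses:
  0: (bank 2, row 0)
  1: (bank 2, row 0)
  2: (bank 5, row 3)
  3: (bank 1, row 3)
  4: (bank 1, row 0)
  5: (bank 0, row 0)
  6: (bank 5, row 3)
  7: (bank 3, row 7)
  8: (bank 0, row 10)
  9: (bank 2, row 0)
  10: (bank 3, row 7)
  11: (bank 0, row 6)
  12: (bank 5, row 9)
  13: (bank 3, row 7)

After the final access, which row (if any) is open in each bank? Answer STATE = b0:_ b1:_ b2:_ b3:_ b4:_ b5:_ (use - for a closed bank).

#0 (2,0) H  (was 0)
#1 (2,0) H  (was 0)
#2 (5,3) H  (was 3)
#3 (1,3) C  (was 7)
#4 (1,0) C  (was 3)
#5 (0,0) E
#6 (5,3) H  (was 3)
#7 (3,7) H  (was 7)
#8 (0,10) C  (was 0)
#9 (2,0) H  (was 0)
#10 (3,7) H  (was 7)
#11 (0,6) C  (was 10)
#12 (5,9) C  (was 3)
#13 (3,7) H  (was 7)

STATE = b0:6 b1:0 b2:0 b3:7 b4:10 b5:9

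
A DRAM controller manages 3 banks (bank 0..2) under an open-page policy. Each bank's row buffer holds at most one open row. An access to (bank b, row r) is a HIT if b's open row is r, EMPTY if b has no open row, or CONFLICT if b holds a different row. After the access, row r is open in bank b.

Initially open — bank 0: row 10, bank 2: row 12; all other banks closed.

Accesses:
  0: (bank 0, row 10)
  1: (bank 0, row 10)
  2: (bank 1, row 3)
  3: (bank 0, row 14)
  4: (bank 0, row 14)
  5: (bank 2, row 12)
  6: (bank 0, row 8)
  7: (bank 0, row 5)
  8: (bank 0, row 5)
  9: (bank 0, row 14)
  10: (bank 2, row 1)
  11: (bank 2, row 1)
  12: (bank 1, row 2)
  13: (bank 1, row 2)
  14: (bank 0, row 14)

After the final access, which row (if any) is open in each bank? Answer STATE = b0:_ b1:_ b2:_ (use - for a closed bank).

STATE = b0:14 b1:2 b2:1

#0 (0,10) H  (was 10)
#1 (0,10) H  (was 10)
#2 (1,3) E
#3 (0,14) C  (was 10)
#4 (0,14) H  (was 14)
#5 (2,12) H  (was 12)
#6 (0,8) C  (was 14)
#7 (0,5) C  (was 8)
#8 (0,5) H  (was 5)
#9 (0,14) C  (was 5)
#10 (2,1) C  (was 12)
#11 (2,1) H  (was 1)
#12 (1,2) C  (was 3)
#13 (1,2) H  (was 2)
#14 (0,14) H  (was 14)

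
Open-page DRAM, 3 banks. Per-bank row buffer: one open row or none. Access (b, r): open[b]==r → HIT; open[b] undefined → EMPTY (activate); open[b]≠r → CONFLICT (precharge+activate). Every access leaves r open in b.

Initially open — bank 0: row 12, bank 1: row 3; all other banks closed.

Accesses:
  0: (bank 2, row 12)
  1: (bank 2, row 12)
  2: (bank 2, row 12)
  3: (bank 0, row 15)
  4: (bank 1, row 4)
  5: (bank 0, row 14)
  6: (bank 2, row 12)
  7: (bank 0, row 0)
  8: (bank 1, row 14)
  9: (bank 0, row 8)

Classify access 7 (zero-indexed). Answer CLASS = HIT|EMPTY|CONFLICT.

  [0] b2 r12: no row ⇒ E
  [1] b2 r12: had r12 ⇒ H
  [2] b2 r12: had r12 ⇒ H
  [3] b0 r15: had r12 ⇒ C
  [4] b1 r4: had r3 ⇒ C
  [5] b0 r14: had r15 ⇒ C
  [6] b2 r12: had r12 ⇒ H
  [7] b0 r0: had r14 ⇒ C
  [8] b1 r14: had r4 ⇒ C
  [9] b0 r8: had r0 ⇒ C

CLASS = CONFLICT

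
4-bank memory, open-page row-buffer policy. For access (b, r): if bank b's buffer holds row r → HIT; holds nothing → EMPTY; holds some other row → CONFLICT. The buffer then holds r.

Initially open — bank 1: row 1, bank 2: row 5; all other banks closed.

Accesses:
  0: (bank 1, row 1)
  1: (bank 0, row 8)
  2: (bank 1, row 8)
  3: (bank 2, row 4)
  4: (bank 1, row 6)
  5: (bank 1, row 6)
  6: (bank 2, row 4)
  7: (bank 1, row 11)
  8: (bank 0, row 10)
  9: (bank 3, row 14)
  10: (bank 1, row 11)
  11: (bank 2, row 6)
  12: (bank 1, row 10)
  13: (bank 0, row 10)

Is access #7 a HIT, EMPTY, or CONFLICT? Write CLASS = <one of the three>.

CLASS = CONFLICT

step 0: bank1 1->1 [HIT]
step 1: bank0 None->8 [EMPTY]
step 2: bank1 1->8 [CONFLICT]
step 3: bank2 5->4 [CONFLICT]
step 4: bank1 8->6 [CONFLICT]
step 5: bank1 6->6 [HIT]
step 6: bank2 4->4 [HIT]
step 7: bank1 6->11 [CONFLICT]
step 8: bank0 8->10 [CONFLICT]
step 9: bank3 None->14 [EMPTY]
step 10: bank1 11->11 [HIT]
step 11: bank2 4->6 [CONFLICT]
step 12: bank1 11->10 [CONFLICT]
step 13: bank0 10->10 [HIT]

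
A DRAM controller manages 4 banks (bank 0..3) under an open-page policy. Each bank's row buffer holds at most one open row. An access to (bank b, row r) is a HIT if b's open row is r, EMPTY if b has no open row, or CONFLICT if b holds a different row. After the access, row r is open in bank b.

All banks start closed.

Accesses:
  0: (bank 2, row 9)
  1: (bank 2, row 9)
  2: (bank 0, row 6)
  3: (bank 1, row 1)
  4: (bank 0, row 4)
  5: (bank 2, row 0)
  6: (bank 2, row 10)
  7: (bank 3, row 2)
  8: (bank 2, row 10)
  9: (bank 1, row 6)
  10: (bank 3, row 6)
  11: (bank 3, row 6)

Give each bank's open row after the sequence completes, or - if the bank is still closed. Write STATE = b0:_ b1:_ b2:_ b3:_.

STATE = b0:4 b1:6 b2:10 b3:6

0: bank 2 row 9 — prev None → EMPTY
1: bank 2 row 9 — prev 9 → HIT
2: bank 0 row 6 — prev None → EMPTY
3: bank 1 row 1 — prev None → EMPTY
4: bank 0 row 4 — prev 6 → CONFLICT
5: bank 2 row 0 — prev 9 → CONFLICT
6: bank 2 row 10 — prev 0 → CONFLICT
7: bank 3 row 2 — prev None → EMPTY
8: bank 2 row 10 — prev 10 → HIT
9: bank 1 row 6 — prev 1 → CONFLICT
10: bank 3 row 6 — prev 2 → CONFLICT
11: bank 3 row 6 — prev 6 → HIT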